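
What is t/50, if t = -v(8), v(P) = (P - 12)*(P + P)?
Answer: 32/25 ≈ 1.2800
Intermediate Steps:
v(P) = 2*P*(-12 + P) (v(P) = (-12 + P)*(2*P) = 2*P*(-12 + P))
t = 64 (t = -2*8*(-12 + 8) = -2*8*(-4) = -1*(-64) = 64)
t/50 = 64/50 = (1/50)*64 = 32/25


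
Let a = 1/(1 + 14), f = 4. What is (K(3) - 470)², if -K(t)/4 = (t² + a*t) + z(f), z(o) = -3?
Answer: 6120676/25 ≈ 2.4483e+5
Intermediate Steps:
a = 1/15 ≈ 0.066667
K(t) = 12 - 4*t² - 4*t/15 (K(t) = -4*((t² + t/15) - 3) = -4*(-3 + t² + t/15) = 12 - 4*t² - 4*t/15)
(K(3) - 470)² = ((12 - 4*3² - 4/15*3) - 470)² = ((12 - 4*9 - ⅘) - 470)² = ((12 - 36 - ⅘) - 470)² = (-124/5 - 470)² = (-2474/5)² = 6120676/25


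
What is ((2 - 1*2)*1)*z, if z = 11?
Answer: 0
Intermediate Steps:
((2 - 1*2)*1)*z = ((2 - 1*2)*1)*11 = ((2 - 2)*1)*11 = (0*1)*11 = 0*11 = 0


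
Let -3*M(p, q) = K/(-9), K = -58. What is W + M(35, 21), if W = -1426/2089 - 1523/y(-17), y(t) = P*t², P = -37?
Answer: -1621385383/603117279 ≈ -2.6883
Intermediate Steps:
M(p, q) = -58/27 (M(p, q) = -(-58)/(3*(-9)) = -(-58)*(-1)/(3*9) = -⅓*58/9 = -58/27)
y(t) = -37*t²
W = -12066671/22337677 (W = -1426/2089 - 1523/((-37*(-17)²)) = -1426*1/2089 - 1523/((-37*289)) = -1426/2089 - 1523/(-10693) = -1426/2089 - 1523*(-1/10693) = -1426/2089 + 1523/10693 = -12066671/22337677 ≈ -0.54019)
W + M(35, 21) = -12066671/22337677 - 58/27 = -1621385383/603117279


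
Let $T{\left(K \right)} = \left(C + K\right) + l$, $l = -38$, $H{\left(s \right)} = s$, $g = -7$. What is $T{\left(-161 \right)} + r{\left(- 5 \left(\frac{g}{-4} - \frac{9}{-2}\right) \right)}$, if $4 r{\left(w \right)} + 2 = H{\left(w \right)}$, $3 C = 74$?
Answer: $- \frac{8767}{48} \approx -182.65$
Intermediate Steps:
$C = \frac{74}{3}$ ($C = \frac{1}{3} \cdot 74 = \frac{74}{3} \approx 24.667$)
$r{\left(w \right)} = - \frac{1}{2} + \frac{w}{4}$
$T{\left(K \right)} = - \frac{40}{3} + K$ ($T{\left(K \right)} = \left(\frac{74}{3} + K\right) - 38 = - \frac{40}{3} + K$)
$T{\left(-161 \right)} + r{\left(- 5 \left(\frac{g}{-4} - \frac{9}{-2}\right) \right)} = \left(- \frac{40}{3} - 161\right) + \left(- \frac{1}{2} + \frac{\left(-5\right) \left(- \frac{7}{-4} - \frac{9}{-2}\right)}{4}\right) = - \frac{523}{3} + \left(- \frac{1}{2} + \frac{\left(-5\right) \left(\left(-7\right) \left(- \frac{1}{4}\right) - - \frac{9}{2}\right)}{4}\right) = - \frac{523}{3} + \left(- \frac{1}{2} + \frac{\left(-5\right) \left(\frac{7}{4} + \frac{9}{2}\right)}{4}\right) = - \frac{523}{3} + \left(- \frac{1}{2} + \frac{\left(-5\right) \frac{25}{4}}{4}\right) = - \frac{523}{3} + \left(- \frac{1}{2} + \frac{1}{4} \left(- \frac{125}{4}\right)\right) = - \frac{523}{3} - \frac{133}{16} = - \frac{8767}{48}$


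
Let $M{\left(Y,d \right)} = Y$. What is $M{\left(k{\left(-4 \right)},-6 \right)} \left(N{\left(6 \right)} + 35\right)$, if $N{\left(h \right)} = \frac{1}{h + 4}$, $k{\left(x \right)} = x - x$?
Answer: $0$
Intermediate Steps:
$k{\left(x \right)} = 0$
$N{\left(h \right)} = \frac{1}{4 + h}$
$M{\left(k{\left(-4 \right)},-6 \right)} \left(N{\left(6 \right)} + 35\right) = 0 \left(\frac{1}{4 + 6} + 35\right) = 0 \left(\frac{1}{10} + 35\right) = 0 \cdot \frac{351}{10} = 0$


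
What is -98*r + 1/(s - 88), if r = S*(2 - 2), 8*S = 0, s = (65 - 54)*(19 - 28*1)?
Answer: -1/187 ≈ -0.0053476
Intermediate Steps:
s = -99 (s = 11*(19 - 28) = 11*(-9) = -99)
S = 0 (S = (⅛)*0 = 0)
r = 0 (r = 0*(2 - 2) = 0*0 = 0)
-98*r + 1/(s - 88) = -98*0 + 1/(-99 - 88) = 0 + 1/(-187) = 0 - 1/187 = -1/187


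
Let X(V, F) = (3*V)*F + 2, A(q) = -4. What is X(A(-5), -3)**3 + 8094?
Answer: 62966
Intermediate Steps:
X(V, F) = 2 + 3*F*V (X(V, F) = 3*F*V + 2 = 2 + 3*F*V)
X(A(-5), -3)**3 + 8094 = (2 + 3*(-3)*(-4))**3 + 8094 = (2 + 36)**3 + 8094 = 38**3 + 8094 = 54872 + 8094 = 62966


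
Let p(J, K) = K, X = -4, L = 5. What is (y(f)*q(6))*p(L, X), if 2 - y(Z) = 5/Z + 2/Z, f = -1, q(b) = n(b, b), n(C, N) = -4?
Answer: 144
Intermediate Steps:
q(b) = -4
y(Z) = 2 - 7/Z (y(Z) = 2 - (5/Z + 2/Z) = 2 - 7/Z)
(y(f)*q(6))*p(L, X) = ((2 - 7/(-1))*(-4))*(-4) = ((2 - 7*(-1))*(-4))*(-4) = ((2 + 7)*(-4))*(-4) = (9*(-4))*(-4) = -36*(-4) = 144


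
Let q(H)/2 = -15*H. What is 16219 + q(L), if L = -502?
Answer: 31279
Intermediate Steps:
q(H) = -30*H (q(H) = 2*(-15*H) = -30*H)
16219 + q(L) = 16219 - 30*(-502) = 16219 + 15060 = 31279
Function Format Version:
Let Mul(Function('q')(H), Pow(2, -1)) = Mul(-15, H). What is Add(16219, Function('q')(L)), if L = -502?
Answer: 31279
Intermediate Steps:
Function('q')(H) = Mul(-30, H) (Function('q')(H) = Mul(2, Mul(-15, H)) = Mul(-30, H))
Add(16219, Function('q')(L)) = Add(16219, Mul(-30, -502)) = Add(16219, 15060) = 31279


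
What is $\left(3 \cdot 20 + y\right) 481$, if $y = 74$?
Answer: $64454$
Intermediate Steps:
$\left(3 \cdot 20 + y\right) 481 = \left(3 \cdot 20 + 74\right) 481 = \left(60 + 74\right) 481 = 134 \cdot 481 = 64454$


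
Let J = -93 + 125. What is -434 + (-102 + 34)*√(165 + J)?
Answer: -434 - 68*√197 ≈ -1388.4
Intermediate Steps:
J = 32
-434 + (-102 + 34)*√(165 + J) = -434 + (-102 + 34)*√(165 + 32) = -434 - 68*√197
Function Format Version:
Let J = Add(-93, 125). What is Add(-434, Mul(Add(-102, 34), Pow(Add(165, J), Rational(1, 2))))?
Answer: Add(-434, Mul(-68, Pow(197, Rational(1, 2)))) ≈ -1388.4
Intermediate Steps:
J = 32
Add(-434, Mul(Add(-102, 34), Pow(Add(165, J), Rational(1, 2)))) = Add(-434, Mul(Add(-102, 34), Pow(Add(165, 32), Rational(1, 2)))) = Add(-434, Mul(-68, Pow(197, Rational(1, 2))))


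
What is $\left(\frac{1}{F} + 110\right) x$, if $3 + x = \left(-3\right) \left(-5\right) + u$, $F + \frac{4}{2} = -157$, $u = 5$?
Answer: $\frac{297313}{159} \approx 1869.9$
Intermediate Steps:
$F = -159$ ($F = -2 - 157 = -159$)
$x = 17$ ($x = -3 + \left(\left(-3\right) \left(-5\right) + 5\right) = -3 + \left(15 + 5\right) = -3 + 20 = 17$)
$\left(\frac{1}{F} + 110\right) x = \left(\frac{1}{-159} + 110\right) 17 = \left(- \frac{1}{159} + 110\right) 17 = \frac{17489}{159} \cdot 17 = \frac{297313}{159}$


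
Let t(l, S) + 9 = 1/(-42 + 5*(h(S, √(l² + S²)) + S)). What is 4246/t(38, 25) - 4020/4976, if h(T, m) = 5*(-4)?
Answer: -4088599/8708 ≈ -469.52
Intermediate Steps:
h(T, m) = -20
t(l, S) = -9 + 1/(-142 + 5*S) (t(l, S) = -9 + 1/(-42 + 5*(-20 + S)) = -9 + 1/(-42 + (-100 + 5*S)) = -9 + 1/(-142 + 5*S))
4246/t(38, 25) - 4020/4976 = 4246/(((1279 - 45*25)/(-142 + 5*25))) - 4020/4976 = 4246/(((1279 - 1125)/(-142 + 125))) - 4020*1/4976 = 4246/((154/(-17))) - 1005/1244 = 4246/((-1/17*154)) - 1005/1244 = 4246/(-154/17) - 1005/1244 = 4246*(-17/154) - 1005/1244 = -3281/7 - 1005/1244 = -4088599/8708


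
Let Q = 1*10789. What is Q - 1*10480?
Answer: 309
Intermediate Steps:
Q = 10789
Q - 1*10480 = 10789 - 1*10480 = 10789 - 10480 = 309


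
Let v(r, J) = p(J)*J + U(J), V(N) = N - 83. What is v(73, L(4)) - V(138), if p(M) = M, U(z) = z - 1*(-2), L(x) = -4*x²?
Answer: 3979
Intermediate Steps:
U(z) = 2 + z (U(z) = z + 2 = 2 + z)
V(N) = -83 + N
v(r, J) = 2 + J + J² (v(r, J) = J*J + (2 + J) = J² + (2 + J) = 2 + J + J²)
v(73, L(4)) - V(138) = (2 - 4*4² + (-4*4²)²) - (-83 + 138) = (2 - 4*16 + (-4*16)²) - 1*55 = (2 - 64 + (-64)²) - 55 = (2 - 64 + 4096) - 55 = 4034 - 55 = 3979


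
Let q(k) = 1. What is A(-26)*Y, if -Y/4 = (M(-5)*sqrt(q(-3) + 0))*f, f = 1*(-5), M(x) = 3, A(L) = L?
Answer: -1560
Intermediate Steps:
f = -5
Y = 60 (Y = -4*3*sqrt(1 + 0)*(-5) = -4*3*sqrt(1)*(-5) = -4*3*1*(-5) = -12*(-5) = -4*(-15) = 60)
A(-26)*Y = -26*60 = -1560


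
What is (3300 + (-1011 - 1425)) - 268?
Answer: 596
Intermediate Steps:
(3300 + (-1011 - 1425)) - 268 = (3300 - 2436) - 268 = 864 - 268 = 596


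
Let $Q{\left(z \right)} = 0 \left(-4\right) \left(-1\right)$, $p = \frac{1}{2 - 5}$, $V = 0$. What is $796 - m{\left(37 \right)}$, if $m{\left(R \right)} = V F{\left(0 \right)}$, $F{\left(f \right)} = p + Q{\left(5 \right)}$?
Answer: $796$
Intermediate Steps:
$p = - \frac{1}{3}$ ($p = \frac{1}{-3} = - \frac{1}{3} \approx -0.33333$)
$Q{\left(z \right)} = 0$ ($Q{\left(z \right)} = 0 \left(-1\right) = 0$)
$F{\left(f \right)} = - \frac{1}{3}$ ($F{\left(f \right)} = - \frac{1}{3} + 0 = - \frac{1}{3}$)
$m{\left(R \right)} = 0$ ($m{\left(R \right)} = 0 \left(- \frac{1}{3}\right) = 0$)
$796 - m{\left(37 \right)} = 796 - 0 = 796 + 0 = 796$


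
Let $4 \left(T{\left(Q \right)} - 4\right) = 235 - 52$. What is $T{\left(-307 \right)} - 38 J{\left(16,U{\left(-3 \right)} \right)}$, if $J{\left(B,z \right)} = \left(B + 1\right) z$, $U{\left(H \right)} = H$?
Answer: $\frac{7951}{4} \approx 1987.8$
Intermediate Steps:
$J{\left(B,z \right)} = z \left(1 + B\right)$ ($J{\left(B,z \right)} = \left(1 + B\right) z = z \left(1 + B\right)$)
$T{\left(Q \right)} = \frac{199}{4}$ ($T{\left(Q \right)} = 4 + \frac{235 - 52}{4} = 4 + \frac{1}{4} \cdot 183 = 4 + \frac{183}{4} = \frac{199}{4}$)
$T{\left(-307 \right)} - 38 J{\left(16,U{\left(-3 \right)} \right)} = \frac{199}{4} - 38 \left(- 3 \left(1 + 16\right)\right) = \frac{199}{4} - 38 \left(\left(-3\right) 17\right) = \frac{199}{4} - -1938 = \frac{199}{4} + 1938 = \frac{7951}{4}$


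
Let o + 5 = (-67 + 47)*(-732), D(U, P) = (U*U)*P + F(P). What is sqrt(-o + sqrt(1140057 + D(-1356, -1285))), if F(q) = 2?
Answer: sqrt(-14635 + I*sqrt(2361635701)) ≈ 134.38 + 180.81*I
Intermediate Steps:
D(U, P) = 2 + P*U**2 (D(U, P) = (U*U)*P + 2 = U**2*P + 2 = P*U**2 + 2 = 2 + P*U**2)
o = 14635 (o = -5 + (-67 + 47)*(-732) = -5 - 20*(-732) = -5 + 14640 = 14635)
sqrt(-o + sqrt(1140057 + D(-1356, -1285))) = sqrt(-1*14635 + sqrt(1140057 + (2 - 1285*(-1356)**2))) = sqrt(-14635 + sqrt(1140057 + (2 - 1285*1838736))) = sqrt(-14635 + sqrt(1140057 + (2 - 2362775760))) = sqrt(-14635 + sqrt(1140057 - 2362775758)) = sqrt(-14635 + sqrt(-2361635701)) = sqrt(-14635 + I*sqrt(2361635701))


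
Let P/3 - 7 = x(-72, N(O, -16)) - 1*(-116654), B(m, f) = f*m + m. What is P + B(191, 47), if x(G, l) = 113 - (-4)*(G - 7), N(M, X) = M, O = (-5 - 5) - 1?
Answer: 358542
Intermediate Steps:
B(m, f) = m + f*m
O = -11 (O = -10 - 1 = -11)
x(G, l) = 85 + 4*G (x(G, l) = 113 - (-4)*(-7 + G) = 113 - (28 - 4*G) = 113 + (-28 + 4*G) = 85 + 4*G)
P = 349374 (P = 21 + 3*((85 + 4*(-72)) - 1*(-116654)) = 21 + 3*((85 - 288) + 116654) = 21 + 3*(-203 + 116654) = 21 + 3*116451 = 21 + 349353 = 349374)
P + B(191, 47) = 349374 + 191*(1 + 47) = 349374 + 191*48 = 349374 + 9168 = 358542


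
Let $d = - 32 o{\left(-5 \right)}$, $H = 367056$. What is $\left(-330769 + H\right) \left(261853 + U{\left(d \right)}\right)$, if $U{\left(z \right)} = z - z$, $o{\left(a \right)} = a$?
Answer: $9501859811$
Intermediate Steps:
$d = 160$ ($d = \left(-32\right) \left(-5\right) = 160$)
$U{\left(z \right)} = 0$
$\left(-330769 + H\right) \left(261853 + U{\left(d \right)}\right) = \left(-330769 + 367056\right) \left(261853 + 0\right) = 36287 \cdot 261853 = 9501859811$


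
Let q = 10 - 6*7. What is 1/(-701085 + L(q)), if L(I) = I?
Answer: -1/701117 ≈ -1.4263e-6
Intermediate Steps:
q = -32 (q = 10 - 42 = -32)
1/(-701085 + L(q)) = 1/(-701085 - 32) = 1/(-701117) = -1/701117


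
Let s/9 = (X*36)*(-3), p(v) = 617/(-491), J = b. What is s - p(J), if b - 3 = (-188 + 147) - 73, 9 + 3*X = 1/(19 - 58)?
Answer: 18673877/6383 ≈ 2925.6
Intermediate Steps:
X = -352/117 (X = -3 + 1/(3*(19 - 58)) = -3 + (1/3)/(-39) = -3 + (1/3)*(-1/39) = -3 - 1/117 = -352/117 ≈ -3.0085)
b = -111 (b = 3 + ((-188 + 147) - 73) = 3 + (-41 - 73) = 3 - 114 = -111)
J = -111
p(v) = -617/491 (p(v) = 617*(-1/491) = -617/491)
s = 38016/13 (s = 9*(-352/117*36*(-3)) = 9*(-1408/13*(-3)) = 9*(4224/13) = 38016/13 ≈ 2924.3)
s - p(J) = 38016/13 - 1*(-617/491) = 38016/13 + 617/491 = 18673877/6383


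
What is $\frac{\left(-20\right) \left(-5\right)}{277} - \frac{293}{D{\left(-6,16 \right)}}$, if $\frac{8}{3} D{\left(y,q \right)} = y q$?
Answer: $\frac{84761}{9972} \approx 8.4999$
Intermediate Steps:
$D{\left(y,q \right)} = \frac{3 q y}{8}$ ($D{\left(y,q \right)} = \frac{3 y q}{8} = \frac{3 q y}{8}$)
$\frac{\left(-20\right) \left(-5\right)}{277} - \frac{293}{D{\left(-6,16 \right)}} = \frac{\left(-20\right) \left(-5\right)}{277} - \frac{293}{\frac{3}{8} \cdot 16 \left(-6\right)} = 100 \cdot \frac{1}{277} - \frac{293}{-36} = \frac{100}{277} - - \frac{293}{36} = \frac{100}{277} + \frac{293}{36} = \frac{84761}{9972}$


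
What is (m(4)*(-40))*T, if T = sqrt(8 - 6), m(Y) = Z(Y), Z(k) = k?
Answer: -160*sqrt(2) ≈ -226.27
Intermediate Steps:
m(Y) = Y
T = sqrt(2) ≈ 1.4142
(m(4)*(-40))*T = (4*(-40))*sqrt(2) = -160*sqrt(2)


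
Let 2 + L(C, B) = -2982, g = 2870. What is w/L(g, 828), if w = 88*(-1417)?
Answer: 15587/373 ≈ 41.788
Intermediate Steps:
w = -124696
L(C, B) = -2984 (L(C, B) = -2 - 2982 = -2984)
w/L(g, 828) = -124696/(-2984) = -124696*(-1/2984) = 15587/373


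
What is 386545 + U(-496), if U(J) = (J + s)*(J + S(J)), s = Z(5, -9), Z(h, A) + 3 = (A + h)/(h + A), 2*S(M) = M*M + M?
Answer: -60500927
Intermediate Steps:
S(M) = M/2 + M**2/2 (S(M) = (M*M + M)/2 = (M**2 + M)/2 = (M + M**2)/2 = M/2 + M**2/2)
Z(h, A) = -2 (Z(h, A) = -3 + (A + h)/(h + A) = -3 + (A + h)/(A + h) = -3 + 1 = -2)
s = -2
U(J) = (-2 + J)*(J + J*(1 + J)/2) (U(J) = (J - 2)*(J + J*(1 + J)/2) = (-2 + J)*(J + J*(1 + J)/2))
386545 + U(-496) = 386545 + (1/2)*(-496)*(-6 - 496*(1 - 496)) = 386545 + (1/2)*(-496)*(-6 - 496*(-495)) = 386545 + (1/2)*(-496)*(-6 + 245520) = 386545 + (1/2)*(-496)*245514 = 386545 - 60887472 = -60500927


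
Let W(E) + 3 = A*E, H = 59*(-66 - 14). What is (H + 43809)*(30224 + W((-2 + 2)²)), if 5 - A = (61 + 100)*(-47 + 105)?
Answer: 1181308669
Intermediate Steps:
H = -4720 (H = 59*(-80) = -4720)
A = -9333 (A = 5 - (61 + 100)*(-47 + 105) = 5 - 161*58 = 5 - 1*9338 = 5 - 9338 = -9333)
W(E) = -3 - 9333*E
(H + 43809)*(30224 + W((-2 + 2)²)) = (-4720 + 43809)*(30224 + (-3 - 9333*(-2 + 2)²)) = 39089*(30224 + (-3 - 9333*0²)) = 39089*(30224 + (-3 - 9333*0)) = 39089*(30224 + (-3 + 0)) = 39089*(30224 - 3) = 39089*30221 = 1181308669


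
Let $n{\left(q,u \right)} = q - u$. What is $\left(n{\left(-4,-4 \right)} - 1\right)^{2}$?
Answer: $1$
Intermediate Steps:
$\left(n{\left(-4,-4 \right)} - 1\right)^{2} = \left(\left(-4 - -4\right) - 1\right)^{2} = \left(\left(-4 + 4\right) - 1\right)^{2} = \left(0 - 1\right)^{2} = \left(-1\right)^{2} = 1$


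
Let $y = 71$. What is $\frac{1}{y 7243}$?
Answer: $\frac{1}{514253} \approx 1.9446 \cdot 10^{-6}$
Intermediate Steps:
$\frac{1}{y 7243} = \frac{1}{71 \cdot 7243} = \frac{1}{514253}$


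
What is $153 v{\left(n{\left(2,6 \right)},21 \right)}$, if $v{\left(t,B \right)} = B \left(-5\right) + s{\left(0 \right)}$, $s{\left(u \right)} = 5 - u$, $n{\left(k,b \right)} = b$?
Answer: $-15300$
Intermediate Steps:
$v{\left(t,B \right)} = 5 - 5 B$ ($v{\left(t,B \right)} = B \left(-5\right) + \left(5 - 0\right) = - 5 B + \left(5 + 0\right) = - 5 B + 5 = 5 - 5 B$)
$153 v{\left(n{\left(2,6 \right)},21 \right)} = 153 \left(5 - 105\right) = 153 \left(-100\right) = -15300$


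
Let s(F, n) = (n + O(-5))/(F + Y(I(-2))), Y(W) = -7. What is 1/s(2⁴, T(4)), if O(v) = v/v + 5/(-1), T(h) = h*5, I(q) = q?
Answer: 9/16 ≈ 0.56250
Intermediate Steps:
T(h) = 5*h
O(v) = -4 (O(v) = 1 + 5*(-1) = 1 - 5 = -4)
s(F, n) = (-4 + n)/(-7 + F) (s(F, n) = (n - 4)/(F - 7) = (-4 + n)/(-7 + F))
1/s(2⁴, T(4)) = 1/((-4 + 5*4)/(-7 + 2⁴)) = 1/((-4 + 20)/(-7 + 16)) = 1/(16/9) = 9/16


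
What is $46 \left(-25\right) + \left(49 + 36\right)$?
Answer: $-1065$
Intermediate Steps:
$46 \left(-25\right) + \left(49 + 36\right) = -1150 + 85 = -1065$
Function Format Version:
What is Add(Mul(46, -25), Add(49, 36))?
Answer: -1065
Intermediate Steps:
Add(Mul(46, -25), Add(49, 36)) = Add(-1150, 85) = -1065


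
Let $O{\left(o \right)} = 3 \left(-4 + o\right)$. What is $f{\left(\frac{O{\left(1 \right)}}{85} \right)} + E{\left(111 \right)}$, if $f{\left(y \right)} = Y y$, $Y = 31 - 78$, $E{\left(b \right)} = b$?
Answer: $\frac{9858}{85} \approx 115.98$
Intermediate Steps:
$O{\left(o \right)} = -12 + 3 o$
$Y = -47$
$f{\left(y \right)} = - 47 y$
$f{\left(\frac{O{\left(1 \right)}}{85} \right)} + E{\left(111 \right)} = - 47 \frac{-12 + 3 \cdot 1}{85} + 111 = - 47 \left(-12 + 3\right) \frac{1}{85} + 111 = - 47 \left(\left(-9\right) \frac{1}{85}\right) + 111 = \left(-47\right) \left(- \frac{9}{85}\right) + 111 = \frac{423}{85} + 111 = \frac{9858}{85}$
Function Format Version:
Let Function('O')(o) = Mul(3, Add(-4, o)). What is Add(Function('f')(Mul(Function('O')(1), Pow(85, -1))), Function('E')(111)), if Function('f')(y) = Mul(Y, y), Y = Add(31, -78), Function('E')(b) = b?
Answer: Rational(9858, 85) ≈ 115.98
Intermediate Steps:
Function('O')(o) = Add(-12, Mul(3, o))
Y = -47
Function('f')(y) = Mul(-47, y)
Add(Function('f')(Mul(Function('O')(1), Pow(85, -1))), Function('E')(111)) = Add(Mul(-47, Mul(Add(-12, Mul(3, 1)), Pow(85, -1))), 111) = Add(Mul(-47, Mul(Add(-12, 3), Rational(1, 85))), 111) = Add(Mul(-47, Mul(-9, Rational(1, 85))), 111) = Add(Mul(-47, Rational(-9, 85)), 111) = Add(Rational(423, 85), 111) = Rational(9858, 85)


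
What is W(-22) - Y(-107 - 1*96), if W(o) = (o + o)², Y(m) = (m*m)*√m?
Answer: 1936 - 41209*I*√203 ≈ 1936.0 - 5.8714e+5*I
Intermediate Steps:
Y(m) = m^(5/2) (Y(m) = m²*√m = m^(5/2))
W(o) = 4*o² (W(o) = (2*o)² = 4*o²)
W(-22) - Y(-107 - 1*96) = 4*(-22)² - (-107 - 1*96)^(5/2) = 4*484 - (-107 - 96)^(5/2) = 1936 - (-203)^(5/2) = 1936 - 41209*I*√203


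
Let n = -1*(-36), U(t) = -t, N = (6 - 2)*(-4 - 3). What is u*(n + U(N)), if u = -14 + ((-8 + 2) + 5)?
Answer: -960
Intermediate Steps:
N = -28 (N = 4*(-7) = -28)
u = -15 (u = -14 + (-6 + 5) = -14 - 1 = -15)
n = 36
u*(n + U(N)) = -15*(36 - 1*(-28)) = -15*(36 + 28) = -15*64 = -960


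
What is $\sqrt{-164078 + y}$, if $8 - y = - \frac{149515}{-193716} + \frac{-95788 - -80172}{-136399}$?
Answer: $\frac{i \sqrt{3181869631909917010661999}}{4403778114} \approx 405.06 i$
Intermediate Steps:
$y = \frac{187962583931}{26422668684}$ ($y = 8 - \left(- \frac{149515}{-193716} + \frac{-95788 - -80172}{-136399}\right) = 8 - \left(\left(-149515\right) \left(- \frac{1}{193716}\right) + \left(-95788 + 80172\right) \left(- \frac{1}{136399}\right)\right) = 8 - \left(\frac{149515}{193716} - - \frac{15616}{136399}\right) = 8 - \left(\frac{149515}{193716} + \frac{15616}{136399}\right) = 8 - \frac{23418765541}{26422668684} = \frac{187962583931}{26422668684} \approx 7.1137$)
$\sqrt{-164078 + y} = \sqrt{-164078 + \frac{187962583931}{26422668684}} = \sqrt{- \frac{4335190669749421}{26422668684}} = \frac{i \sqrt{3181869631909917010661999}}{4403778114}$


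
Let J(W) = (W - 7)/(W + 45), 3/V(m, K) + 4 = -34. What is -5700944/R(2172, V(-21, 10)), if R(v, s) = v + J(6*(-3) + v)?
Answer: -12536375856/4778375 ≈ -2623.6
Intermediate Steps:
V(m, K) = -3/38 (V(m, K) = 3/(-4 - 34) = 3/(-38) = 3*(-1/38) = -3/38)
J(W) = (-7 + W)/(45 + W)
R(v, s) = v + (-25 + v)/(27 + v) (R(v, s) = v + (-7 + (6*(-3) + v))/(45 + (6*(-3) + v)) = v + (-7 + (-18 + v))/(45 + (-18 + v)) = v + (-25 + v)/(27 + v))
-5700944/R(2172, V(-21, 10)) = -5700944*(27 + 2172)/(-25 + 2172 + 2172*(27 + 2172)) = -5700944*2199/(-25 + 2172 + 2172*2199) = -5700944*2199/(-25 + 2172 + 4776228) = -5700944/((1/2199)*4778375) = -5700944/4778375/2199 = -5700944*2199/4778375 = -12536375856/4778375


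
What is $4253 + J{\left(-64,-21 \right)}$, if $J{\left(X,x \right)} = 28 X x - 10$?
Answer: $41875$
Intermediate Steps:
$J{\left(X,x \right)} = -10 + 28 X x$ ($J{\left(X,x \right)} = 28 X x - 10 = -10 + 28 X x$)
$4253 + J{\left(-64,-21 \right)} = 4253 - \left(10 + 1792 \left(-21\right)\right) = 4253 + \left(-10 + 37632\right) = 4253 + 37622 = 41875$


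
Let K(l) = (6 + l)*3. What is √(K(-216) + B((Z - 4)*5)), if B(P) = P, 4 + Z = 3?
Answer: I*√655 ≈ 25.593*I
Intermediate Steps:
Z = -1 (Z = -4 + 3 = -1)
K(l) = 18 + 3*l
√(K(-216) + B((Z - 4)*5)) = √((18 + 3*(-216)) + (-1 - 4)*5) = √((18 - 648) - 5*5) = √(-630 - 25) = √(-655) = I*√655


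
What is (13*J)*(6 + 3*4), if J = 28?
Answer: 6552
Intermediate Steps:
(13*J)*(6 + 3*4) = (13*28)*(6 + 3*4) = 364*(6 + 12) = 364*18 = 6552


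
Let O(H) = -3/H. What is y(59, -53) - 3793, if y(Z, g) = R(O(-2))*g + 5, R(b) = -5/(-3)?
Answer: -11629/3 ≈ -3876.3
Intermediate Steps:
R(b) = 5/3 (R(b) = -5*(-1/3) = 5/3)
y(Z, g) = 5 + 5*g/3 (y(Z, g) = 5*g/3 + 5 = 5 + 5*g/3)
y(59, -53) - 3793 = (5 + (5/3)*(-53)) - 3793 = (5 - 265/3) - 3793 = -250/3 - 3793 = -11629/3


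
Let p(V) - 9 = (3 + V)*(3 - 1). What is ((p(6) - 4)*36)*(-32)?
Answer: -26496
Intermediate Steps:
p(V) = 15 + 2*V (p(V) = 9 + (3 + V)*(3 - 1) = 9 + (3 + V)*2 = 9 + (6 + 2*V) = 15 + 2*V)
((p(6) - 4)*36)*(-32) = (((15 + 2*6) - 4)*36)*(-32) = (((15 + 12) - 4)*36)*(-32) = ((27 - 4)*36)*(-32) = (23*36)*(-32) = 828*(-32) = -26496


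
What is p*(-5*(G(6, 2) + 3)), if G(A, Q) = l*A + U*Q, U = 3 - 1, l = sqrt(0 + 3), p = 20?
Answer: -700 - 600*sqrt(3) ≈ -1739.2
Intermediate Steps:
l = sqrt(3) ≈ 1.7320
U = 2
G(A, Q) = 2*Q + A*sqrt(3) (G(A, Q) = sqrt(3)*A + 2*Q = A*sqrt(3) + 2*Q = 2*Q + A*sqrt(3))
p*(-5*(G(6, 2) + 3)) = 20*(-5*((2*2 + 6*sqrt(3)) + 3)) = 20*(-5*((4 + 6*sqrt(3)) + 3)) = 20*(-5*(7 + 6*sqrt(3))) = 20*(-35 - 30*sqrt(3)) = -700 - 600*sqrt(3)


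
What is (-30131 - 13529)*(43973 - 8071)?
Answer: -1567481320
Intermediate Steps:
(-30131 - 13529)*(43973 - 8071) = -43660*35902 = -1567481320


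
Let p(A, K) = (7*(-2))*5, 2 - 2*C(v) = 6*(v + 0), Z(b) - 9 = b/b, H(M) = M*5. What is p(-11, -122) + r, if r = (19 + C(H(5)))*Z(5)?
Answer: -620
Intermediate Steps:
H(M) = 5*M
Z(b) = 10 (Z(b) = 9 + b/b = 9 + 1 = 10)
C(v) = 1 - 3*v (C(v) = 1 - 3*(v + 0) = 1 - 3*v)
p(A, K) = -70 (p(A, K) = -14*5 = -70)
r = -550 (r = (19 + (1 - 15*5))*10 = (19 + (1 - 3*25))*10 = (19 + (1 - 75))*10 = (19 - 74)*10 = -55*10 = -550)
p(-11, -122) + r = -70 - 550 = -620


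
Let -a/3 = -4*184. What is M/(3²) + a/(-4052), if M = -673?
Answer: -686717/9117 ≈ -75.323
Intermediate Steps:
a = 2208 (a = -(-12)*184 = -3*(-736) = 2208)
M/(3²) + a/(-4052) = -673/(3²) + 2208/(-4052) = -673/9 + 2208*(-1/4052) = -673*⅑ - 552/1013 = -673/9 - 552/1013 = -686717/9117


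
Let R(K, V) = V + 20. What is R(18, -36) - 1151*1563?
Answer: -1799029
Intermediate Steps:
R(K, V) = 20 + V
R(18, -36) - 1151*1563 = (20 - 36) - 1151*1563 = -16 - 1799013 = -1799029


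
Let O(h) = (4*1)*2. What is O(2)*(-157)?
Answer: -1256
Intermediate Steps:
O(h) = 8 (O(h) = 4*2 = 8)
O(2)*(-157) = 8*(-157) = -1256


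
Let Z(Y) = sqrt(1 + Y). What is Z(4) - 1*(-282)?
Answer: 282 + sqrt(5) ≈ 284.24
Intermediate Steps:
Z(4) - 1*(-282) = sqrt(1 + 4) - 1*(-282) = sqrt(5) + 282 = 282 + sqrt(5)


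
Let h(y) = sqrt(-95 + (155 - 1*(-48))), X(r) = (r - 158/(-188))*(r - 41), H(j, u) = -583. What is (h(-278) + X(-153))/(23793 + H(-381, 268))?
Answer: 1387391/1090870 + 3*sqrt(3)/11605 ≈ 1.2723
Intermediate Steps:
X(r) = (-41 + r)*(79/94 + r) (X(r) = (r - 158*(-1/188))*(-41 + r) = (r + 79/94)*(-41 + r) = (79/94 + r)*(-41 + r) = (-41 + r)*(79/94 + r))
h(y) = 6*sqrt(3) (h(y) = sqrt(-95 + (155 + 48)) = sqrt(-95 + 203) = sqrt(108) = 6*sqrt(3))
(h(-278) + X(-153))/(23793 + H(-381, 268)) = (6*sqrt(3) + (-3239/94 + (-153)**2 - 3775/94*(-153)))/(23793 - 583) = (6*sqrt(3) + (-3239/94 + 23409 + 577575/94))/23210 = (6*sqrt(3) + 1387391/47)*(1/23210) = (1387391/47 + 6*sqrt(3))*(1/23210) = 1387391/1090870 + 3*sqrt(3)/11605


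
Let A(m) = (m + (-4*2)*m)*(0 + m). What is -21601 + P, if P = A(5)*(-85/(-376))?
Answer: -8136851/376 ≈ -21641.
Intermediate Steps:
A(m) = -7*m**2 (A(m) = (m - 8*m)*m = (-7*m)*m = -7*m**2)
P = -14875/376 (P = (-7*5**2)*(-85/(-376)) = (-7*25)*(-85*(-1/376)) = -175*85/376 = -14875/376 ≈ -39.561)
-21601 + P = -21601 - 14875/376 = -8136851/376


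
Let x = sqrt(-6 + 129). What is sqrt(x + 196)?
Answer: sqrt(196 + sqrt(123)) ≈ 14.391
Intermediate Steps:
x = sqrt(123) ≈ 11.091
sqrt(x + 196) = sqrt(sqrt(123) + 196) = sqrt(196 + sqrt(123))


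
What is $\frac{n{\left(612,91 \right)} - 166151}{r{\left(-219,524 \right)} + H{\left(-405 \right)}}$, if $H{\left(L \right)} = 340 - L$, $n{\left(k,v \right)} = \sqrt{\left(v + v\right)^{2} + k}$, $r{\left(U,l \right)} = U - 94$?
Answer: $- \frac{166151}{432} + \frac{\sqrt{8434}}{216} \approx -384.18$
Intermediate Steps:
$r{\left(U,l \right)} = -94 + U$
$n{\left(k,v \right)} = \sqrt{k + 4 v^{2}}$ ($n{\left(k,v \right)} = \sqrt{\left(2 v\right)^{2} + k} = \sqrt{4 v^{2} + k} = \sqrt{k + 4 v^{2}}$)
$\frac{n{\left(612,91 \right)} - 166151}{r{\left(-219,524 \right)} + H{\left(-405 \right)}} = \frac{\sqrt{612 + 4 \cdot 91^{2}} - 166151}{\left(-94 - 219\right) + \left(340 - -405\right)} = \frac{\sqrt{612 + 4 \cdot 8281} - 166151}{-313 + \left(340 + 405\right)} = \frac{\sqrt{612 + 33124} - 166151}{-313 + 745} = \frac{\sqrt{33736} - 166151}{432} = \left(2 \sqrt{8434} - 166151\right) \frac{1}{432} = \left(-166151 + 2 \sqrt{8434}\right) \frac{1}{432} = - \frac{166151}{432} + \frac{\sqrt{8434}}{216}$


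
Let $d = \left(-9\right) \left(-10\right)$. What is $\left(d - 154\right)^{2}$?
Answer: $4096$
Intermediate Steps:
$d = 90$
$\left(d - 154\right)^{2} = \left(90 - 154\right)^{2} = \left(-64\right)^{2} = 4096$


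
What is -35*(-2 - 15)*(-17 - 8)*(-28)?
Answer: 416500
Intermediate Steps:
-35*(-2 - 15)*(-17 - 8)*(-28) = -(-595)*(-25)*(-28) = -35*425*(-28) = -14875*(-28) = 416500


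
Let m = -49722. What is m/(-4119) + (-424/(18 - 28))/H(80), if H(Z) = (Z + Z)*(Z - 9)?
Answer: 235423569/19496600 ≈ 12.075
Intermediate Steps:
H(Z) = 2*Z*(-9 + Z) (H(Z) = (2*Z)*(-9 + Z) = 2*Z*(-9 + Z))
m/(-4119) + (-424/(18 - 28))/H(80) = -49722/(-4119) + (-424/(18 - 28))/((2*80*(-9 + 80))) = -49722*(-1/4119) + (-424/(-10))/((2*80*71)) = 16574/1373 - ⅒*(-424)/11360 = 16574/1373 + (212/5)*(1/11360) = 16574/1373 + 53/14200 = 235423569/19496600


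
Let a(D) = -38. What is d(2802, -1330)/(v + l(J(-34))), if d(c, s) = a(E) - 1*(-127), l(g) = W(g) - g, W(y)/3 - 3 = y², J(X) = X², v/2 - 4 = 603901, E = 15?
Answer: 89/5215671 ≈ 1.7064e-5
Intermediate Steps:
v = 1207810 (v = 8 + 2*603901 = 8 + 1207802 = 1207810)
W(y) = 9 + 3*y²
l(g) = 9 - g + 3*g² (l(g) = (9 + 3*g²) - g = 9 - g + 3*g²)
d(c, s) = 89 (d(c, s) = -38 - 1*(-127) = -38 + 127 = 89)
d(2802, -1330)/(v + l(J(-34))) = 89/(1207810 + (9 - 1*(-34)² + 3*((-34)²)²)) = 89/(1207810 + (9 - 1*1156 + 3*1156²)) = 89/(1207810 + (9 - 1156 + 3*1336336)) = 89/(1207810 + (9 - 1156 + 4009008)) = 89/(1207810 + 4007861) = 89/5215671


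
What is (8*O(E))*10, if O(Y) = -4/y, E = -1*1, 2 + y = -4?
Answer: 160/3 ≈ 53.333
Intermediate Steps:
y = -6 (y = -2 - 4 = -6)
E = -1
O(Y) = 2/3 (O(Y) = -4/(-6) = -4*(-1/6) = 2/3)
(8*O(E))*10 = (8*(2/3))*10 = (16/3)*10 = 160/3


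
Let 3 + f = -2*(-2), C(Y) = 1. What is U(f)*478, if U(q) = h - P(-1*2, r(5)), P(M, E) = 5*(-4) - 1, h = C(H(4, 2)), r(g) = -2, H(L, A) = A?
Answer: 10516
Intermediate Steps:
h = 1
f = 1 (f = -3 - 2*(-2) = -3 + 4 = 1)
P(M, E) = -21 (P(M, E) = -20 - 1 = -21)
U(q) = 22 (U(q) = 1 - 1*(-21) = 1 + 21 = 22)
U(f)*478 = 22*478 = 10516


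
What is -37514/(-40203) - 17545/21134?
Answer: 87459241/849650202 ≈ 0.10294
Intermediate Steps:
-37514/(-40203) - 17545/21134 = -37514*(-1/40203) - 17545*1/21134 = 37514/40203 - 17545/21134 = 87459241/849650202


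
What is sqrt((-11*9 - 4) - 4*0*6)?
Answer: I*sqrt(103) ≈ 10.149*I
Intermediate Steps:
sqrt((-11*9 - 4) - 4*0*6) = sqrt((-99 - 4) + 0*6) = sqrt(-103 + 0) = sqrt(-103) = I*sqrt(103)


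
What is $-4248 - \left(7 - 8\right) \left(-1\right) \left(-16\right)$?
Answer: $-4232$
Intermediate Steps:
$-4248 - \left(7 - 8\right) \left(-1\right) \left(-16\right) = -4248 - \left(-1\right) \left(-1\right) \left(-16\right) = -4248 - 1 \left(-16\right) = -4248 - -16 = -4248 + 16 = -4232$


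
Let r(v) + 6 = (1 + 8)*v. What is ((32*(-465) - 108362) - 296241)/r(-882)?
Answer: 419483/7944 ≈ 52.805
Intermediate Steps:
r(v) = -6 + 9*v (r(v) = -6 + (1 + 8)*v = -6 + 9*v)
((32*(-465) - 108362) - 296241)/r(-882) = ((32*(-465) - 108362) - 296241)/(-6 + 9*(-882)) = ((-14880 - 108362) - 296241)/(-6 - 7938) = (-123242 - 296241)/(-7944) = -419483*(-1/7944) = 419483/7944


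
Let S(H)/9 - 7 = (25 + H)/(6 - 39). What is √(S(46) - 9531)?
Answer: I*√1147971/11 ≈ 97.403*I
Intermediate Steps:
S(H) = 618/11 - 3*H/11 (S(H) = 63 + 9*((25 + H)/(6 - 39)) = 63 + 9*((25 + H)/(-33)) = 63 + 9*((25 + H)*(-1/33)) = 63 + 9*(-25/33 - H/33) = 63 + (-75/11 - 3*H/11) = 618/11 - 3*H/11)
√(S(46) - 9531) = √((618/11 - 3/11*46) - 9531) = √((618/11 - 138/11) - 9531) = √(480/11 - 9531) = √(-104361/11) = I*√1147971/11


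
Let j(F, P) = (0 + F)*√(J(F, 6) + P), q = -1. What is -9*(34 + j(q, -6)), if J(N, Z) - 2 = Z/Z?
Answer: -306 + 9*I*√3 ≈ -306.0 + 15.588*I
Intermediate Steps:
J(N, Z) = 3 (J(N, Z) = 2 + Z/Z = 2 + 1 = 3)
j(F, P) = F*√(3 + P) (j(F, P) = (0 + F)*√(3 + P) = F*√(3 + P))
-9*(34 + j(q, -6)) = -9*(34 - √(3 - 6)) = -9*(34 - √(-3)) = -9*(34 - I*√3) = -306 + 9*I*√3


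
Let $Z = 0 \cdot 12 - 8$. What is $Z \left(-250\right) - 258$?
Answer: $1742$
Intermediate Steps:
$Z = -8$ ($Z = 0 - 8 = -8$)
$Z \left(-250\right) - 258 = \left(-8\right) \left(-250\right) - 258 = 2000 - 258 = 1742$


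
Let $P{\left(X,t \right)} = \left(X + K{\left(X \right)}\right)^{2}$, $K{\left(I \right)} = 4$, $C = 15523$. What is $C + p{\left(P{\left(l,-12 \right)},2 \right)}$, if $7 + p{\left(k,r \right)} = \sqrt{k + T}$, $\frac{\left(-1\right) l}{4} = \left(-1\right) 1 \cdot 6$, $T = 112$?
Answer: $15516 + 8 \sqrt{14} \approx 15546.0$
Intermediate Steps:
$l = 24$ ($l = - 4 \left(-1\right) 1 \cdot 6 = - 4 \left(\left(-1\right) 6\right) = \left(-4\right) \left(-6\right) = 24$)
$P{\left(X,t \right)} = \left(4 + X\right)^{2}$ ($P{\left(X,t \right)} = \left(X + 4\right)^{2} = \left(4 + X\right)^{2}$)
$p{\left(k,r \right)} = -7 + \sqrt{112 + k}$ ($p{\left(k,r \right)} = -7 + \sqrt{k + 112} = -7 + \sqrt{112 + k}$)
$C + p{\left(P{\left(l,-12 \right)},2 \right)} = 15523 - \left(7 - \sqrt{112 + \left(4 + 24\right)^{2}}\right) = 15523 - \left(7 - \sqrt{112 + 28^{2}}\right) = 15523 - \left(7 - \sqrt{112 + 784}\right) = 15523 - \left(7 - \sqrt{896}\right) = 15523 - \left(7 - 8 \sqrt{14}\right) = 15516 + 8 \sqrt{14}$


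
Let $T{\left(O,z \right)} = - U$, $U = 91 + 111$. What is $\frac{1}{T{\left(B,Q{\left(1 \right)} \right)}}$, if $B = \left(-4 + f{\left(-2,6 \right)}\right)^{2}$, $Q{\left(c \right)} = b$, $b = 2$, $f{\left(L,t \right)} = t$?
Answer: $- \frac{1}{202} \approx -0.0049505$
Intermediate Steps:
$U = 202$
$Q{\left(c \right)} = 2$
$B = 4$ ($B = \left(-4 + 6\right)^{2} = 2^{2} = 4$)
$T{\left(O,z \right)} = -202$ ($T{\left(O,z \right)} = \left(-1\right) 202 = -202$)
$\frac{1}{T{\left(B,Q{\left(1 \right)} \right)}} = \frac{1}{-202} = - \frac{1}{202}$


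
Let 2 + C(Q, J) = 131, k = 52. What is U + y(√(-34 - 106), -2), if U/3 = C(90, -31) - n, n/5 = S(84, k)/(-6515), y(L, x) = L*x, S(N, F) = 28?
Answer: 504345/1303 - 4*I*√35 ≈ 387.06 - 23.664*I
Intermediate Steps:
C(Q, J) = 129 (C(Q, J) = -2 + 131 = 129)
n = -28/1303 (n = 5*(28/(-6515)) = 5*(28*(-1/6515)) = 5*(-28/6515) = -28/1303 ≈ -0.021489)
U = 504345/1303 (U = 3*(129 - 1*(-28/1303)) = 3*(129 + 28/1303) = 3*(168115/1303) = 504345/1303 ≈ 387.06)
U + y(√(-34 - 106), -2) = 504345/1303 + √(-34 - 106)*(-2) = 504345/1303 + √(-140)*(-2) = 504345/1303 + (2*I*√35)*(-2) = 504345/1303 - 4*I*√35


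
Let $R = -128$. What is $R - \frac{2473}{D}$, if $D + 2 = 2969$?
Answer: $- \frac{382249}{2967} \approx -128.83$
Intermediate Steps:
$D = 2967$ ($D = -2 + 2969 = 2967$)
$R - \frac{2473}{D} = -128 - \frac{2473}{2967} = - \frac{382249}{2967}$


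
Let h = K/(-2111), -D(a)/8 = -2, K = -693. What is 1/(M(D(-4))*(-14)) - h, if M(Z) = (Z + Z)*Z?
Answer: -4969535/15131648 ≈ -0.32842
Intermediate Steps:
D(a) = 16 (D(a) = -8*(-2) = 16)
M(Z) = 2*Z² (M(Z) = (2*Z)*Z = 2*Z²)
h = 693/2111 (h = -693/(-2111) = -693*(-1/2111) = 693/2111 ≈ 0.32828)
1/(M(D(-4))*(-14)) - h = 1/((2*16²)*(-14)) - 1*693/2111 = 1/((2*256)*(-14)) - 693/2111 = 1/(512*(-14)) - 693/2111 = 1/(-7168) - 693/2111 = -1/7168 - 693/2111 = -4969535/15131648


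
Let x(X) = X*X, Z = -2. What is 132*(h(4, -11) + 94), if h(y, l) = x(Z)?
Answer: 12936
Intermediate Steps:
x(X) = X²
h(y, l) = 4 (h(y, l) = (-2)² = 4)
132*(h(4, -11) + 94) = 132*(4 + 94) = 132*98 = 12936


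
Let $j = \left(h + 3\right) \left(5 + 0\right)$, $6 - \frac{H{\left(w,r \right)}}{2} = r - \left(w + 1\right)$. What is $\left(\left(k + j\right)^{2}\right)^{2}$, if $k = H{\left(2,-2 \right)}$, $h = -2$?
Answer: $531441$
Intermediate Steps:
$H{\left(w,r \right)} = 14 - 2 r + 2 w$ ($H{\left(w,r \right)} = 12 - 2 \left(r - \left(w + 1\right)\right) = 12 - 2 \left(r - \left(1 + w\right)\right) = 12 - 2 \left(-1 + r - w\right) = 12 + \left(2 - 2 r + 2 w\right) = 14 - 2 r + 2 w$)
$k = 22$ ($k = 14 - -4 + 2 \cdot 2 = 14 + 4 + 4 = 22$)
$j = 5$ ($j = \left(-2 + 3\right) \left(5 + 0\right) = 1 \cdot 5 = 5$)
$\left(\left(k + j\right)^{2}\right)^{2} = \left(\left(22 + 5\right)^{2}\right)^{2} = \left(27^{2}\right)^{2} = 729^{2} = 531441$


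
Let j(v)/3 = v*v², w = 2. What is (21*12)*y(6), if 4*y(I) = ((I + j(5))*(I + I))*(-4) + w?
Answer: -1152018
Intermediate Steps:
j(v) = 3*v³ (j(v) = 3*(v*v²) = 3*v³)
y(I) = ½ - 2*I*(375 + I) (y(I) = (((I + 3*5³)*(I + I))*(-4) + 2)/4 = (((I + 3*125)*(2*I))*(-4) + 2)/4 = (((I + 375)*(2*I))*(-4) + 2)/4 = (((375 + I)*(2*I))*(-4) + 2)/4 = ((2*I*(375 + I))*(-4) + 2)/4 = (-8*I*(375 + I) + 2)/4 = (2 - 8*I*(375 + I))/4 = ½ - 2*I*(375 + I))
(21*12)*y(6) = (21*12)*(½ - 750*6 - 2*6²) = 252*(½ - 4500 - 2*36) = 252*(½ - 4500 - 72) = 252*(-9143/2) = -1152018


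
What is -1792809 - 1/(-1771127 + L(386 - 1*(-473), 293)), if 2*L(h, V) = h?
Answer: -6349044828553/3541395 ≈ -1.7928e+6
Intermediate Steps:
L(h, V) = h/2
-1792809 - 1/(-1771127 + L(386 - 1*(-473), 293)) = -1792809 - 1/(-1771127 + (386 - 1*(-473))/2) = -1792809 - 1/(-1771127 + (386 + 473)/2) = -1792809 - 1/(-1771127 + (½)*859) = -1792809 - 1/(-1771127 + 859/2) = -1792809 - 1/(-3541395/2) = -1792809 - 1*(-2/3541395) = -1792809 + 2/3541395 = -6349044828553/3541395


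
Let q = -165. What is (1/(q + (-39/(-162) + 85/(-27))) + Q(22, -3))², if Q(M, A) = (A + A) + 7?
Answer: 81234169/82210489 ≈ 0.98812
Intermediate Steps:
Q(M, A) = 7 + 2*A (Q(M, A) = 2*A + 7 = 7 + 2*A)
(1/(q + (-39/(-162) + 85/(-27))) + Q(22, -3))² = (1/(-165 + (-39/(-162) + 85/(-27))) + (7 + 2*(-3)))² = (1/(-165 + (-39*(-1/162) + 85*(-1/27))) + (7 - 6))² = (1/(-165 + (13/54 - 85/27)) + 1)² = (1/(-165 - 157/54) + 1)² = (1/(-9067/54) + 1)² = (-54/9067 + 1)² = (9013/9067)² = 81234169/82210489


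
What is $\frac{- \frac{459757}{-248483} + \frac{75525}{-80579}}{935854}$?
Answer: $\frac{481054756}{493109148006581} \approx 9.7555 \cdot 10^{-7}$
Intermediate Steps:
$\frac{- \frac{459757}{-248483} + \frac{75525}{-80579}}{935854} = \left(\left(-459757\right) \left(- \frac{1}{248483}\right) + 75525 \left(- \frac{1}{80579}\right)\right) \frac{1}{935854} = \left(\frac{459757}{248483} - \frac{3975}{4241}\right) \frac{1}{935854} = \frac{962109512}{1053816403} \cdot \frac{1}{935854} = \frac{481054756}{493109148006581}$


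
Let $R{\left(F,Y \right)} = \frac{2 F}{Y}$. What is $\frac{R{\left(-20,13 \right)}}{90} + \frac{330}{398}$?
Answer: $\frac{18509}{23283} \approx 0.79496$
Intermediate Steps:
$R{\left(F,Y \right)} = \frac{2 F}{Y}$
$\frac{R{\left(-20,13 \right)}}{90} + \frac{330}{398} = \frac{2 \left(-20\right) \frac{1}{13}}{90} + \frac{330}{398} = 2 \left(-20\right) \frac{1}{13} \cdot \frac{1}{90} + 330 \cdot \frac{1}{398} = \left(- \frac{40}{13}\right) \frac{1}{90} + \frac{165}{199} = - \frac{4}{117} + \frac{165}{199} = \frac{18509}{23283}$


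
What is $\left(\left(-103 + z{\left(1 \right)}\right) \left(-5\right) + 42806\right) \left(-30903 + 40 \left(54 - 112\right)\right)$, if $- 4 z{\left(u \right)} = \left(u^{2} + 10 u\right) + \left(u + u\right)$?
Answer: $- \frac{5759173827}{4} \approx -1.4398 \cdot 10^{9}$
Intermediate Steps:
$z{\left(u \right)} = - 3 u - \frac{u^{2}}{4}$ ($z{\left(u \right)} = - \frac{\left(u^{2} + 10 u\right) + \left(u + u\right)}{4} = - \frac{\left(u^{2} + 10 u\right) + 2 u}{4} = - \frac{u^{2} + 12 u}{4} = - 3 u - \frac{u^{2}}{4}$)
$\left(\left(-103 + z{\left(1 \right)}\right) \left(-5\right) + 42806\right) \left(-30903 + 40 \left(54 - 112\right)\right) = \left(\left(-103 - \frac{12 + 1}{4}\right) \left(-5\right) + 42806\right) \left(-30903 + 40 \left(54 - 112\right)\right) = \left(\left(-103 - \frac{1}{4} \cdot 13\right) \left(-5\right) + 42806\right) \left(-30903 + 40 \left(-58\right)\right) = \left(\left(-103 - \frac{13}{4}\right) \left(-5\right) + 42806\right) \left(-30903 - 2320\right) = \left(\left(- \frac{425}{4}\right) \left(-5\right) + 42806\right) \left(-33223\right) = \left(\frac{2125}{4} + 42806\right) \left(-33223\right) = \frac{173349}{4} \left(-33223\right) = - \frac{5759173827}{4}$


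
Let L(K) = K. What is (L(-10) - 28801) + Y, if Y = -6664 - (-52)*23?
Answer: -34279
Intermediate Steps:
Y = -5468 (Y = -6664 - 1*(-1196) = -6664 + 1196 = -5468)
(L(-10) - 28801) + Y = (-10 - 28801) - 5468 = -28811 - 5468 = -34279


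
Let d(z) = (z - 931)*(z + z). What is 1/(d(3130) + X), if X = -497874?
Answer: 1/13267866 ≈ 7.5370e-8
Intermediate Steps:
d(z) = 2*z*(-931 + z) (d(z) = (-931 + z)*(2*z) = 2*z*(-931 + z))
1/(d(3130) + X) = 1/(2*3130*(-931 + 3130) - 497874) = 1/(2*3130*2199 - 497874) = 1/(13765740 - 497874) = 1/13267866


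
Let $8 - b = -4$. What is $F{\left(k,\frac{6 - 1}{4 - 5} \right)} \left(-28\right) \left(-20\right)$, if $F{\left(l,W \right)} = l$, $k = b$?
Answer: $6720$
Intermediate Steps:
$b = 12$ ($b = 8 - -4 = 8 + 4 = 12$)
$k = 12$
$F{\left(k,\frac{6 - 1}{4 - 5} \right)} \left(-28\right) \left(-20\right) = 12 \left(-28\right) \left(-20\right) = \left(-336\right) \left(-20\right) = 6720$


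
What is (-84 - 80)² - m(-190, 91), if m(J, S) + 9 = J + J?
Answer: 27285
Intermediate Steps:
m(J, S) = -9 + 2*J (m(J, S) = -9 + (J + J) = -9 + 2*J)
(-84 - 80)² - m(-190, 91) = (-84 - 80)² - (-9 + 2*(-190)) = (-164)² - (-9 - 380) = 26896 - 1*(-389) = 26896 + 389 = 27285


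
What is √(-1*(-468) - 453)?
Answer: √15 ≈ 3.8730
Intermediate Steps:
√(-1*(-468) - 453) = √(468 - 453) = √15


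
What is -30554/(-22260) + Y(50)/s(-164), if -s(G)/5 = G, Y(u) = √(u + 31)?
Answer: 1262731/912660 ≈ 1.3836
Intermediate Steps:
Y(u) = √(31 + u)
s(G) = -5*G
-30554/(-22260) + Y(50)/s(-164) = -30554/(-22260) + √(31 + 50)/((-5*(-164))) = -30554*(-1/22260) + √81/820 = 15277/11130 + 9*(1/820) = 15277/11130 + 9/820 = 1262731/912660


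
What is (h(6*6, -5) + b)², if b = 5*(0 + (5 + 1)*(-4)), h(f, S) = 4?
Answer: 13456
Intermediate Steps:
b = -120 (b = 5*(0 + 6*(-4)) = 5*(0 - 24) = 5*(-24) = -120)
(h(6*6, -5) + b)² = (4 - 120)² = (-116)² = 13456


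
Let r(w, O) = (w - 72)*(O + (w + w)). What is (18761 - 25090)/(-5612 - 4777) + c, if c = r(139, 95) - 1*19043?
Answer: 61800101/10389 ≈ 5948.6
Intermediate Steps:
r(w, O) = (-72 + w)*(O + 2*w)
c = 5948 (c = (-144*139 - 72*95 + 2*139² + 95*139) - 1*19043 = (-20016 - 6840 + 2*19321 + 13205) - 19043 = (-20016 - 6840 + 38642 + 13205) - 19043 = 24991 - 19043 = 5948)
(18761 - 25090)/(-5612 - 4777) + c = (18761 - 25090)/(-5612 - 4777) + 5948 = -6329/(-10389) + 5948 = -6329*(-1/10389) + 5948 = 6329/10389 + 5948 = 61800101/10389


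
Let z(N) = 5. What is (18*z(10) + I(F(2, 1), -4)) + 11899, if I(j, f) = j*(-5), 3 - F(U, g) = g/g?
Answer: 11979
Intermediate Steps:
F(U, g) = 2 (F(U, g) = 3 - g/g = 3 - 1*1 = 3 - 1 = 2)
I(j, f) = -5*j
(18*z(10) + I(F(2, 1), -4)) + 11899 = (18*5 - 5*2) + 11899 = (90 - 10) + 11899 = 80 + 11899 = 11979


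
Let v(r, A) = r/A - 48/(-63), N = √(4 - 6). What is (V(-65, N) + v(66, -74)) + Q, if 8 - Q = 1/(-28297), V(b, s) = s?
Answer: 173036932/21986769 + I*√2 ≈ 7.87 + 1.4142*I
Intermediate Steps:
N = I*√2 (N = √(-2) = I*√2 ≈ 1.4142*I)
v(r, A) = 16/21 + r/A (v(r, A) = r/A - 48*(-1/63) = r/A + 16/21 = 16/21 + r/A)
Q = 226377/28297 (Q = 8 - 1/(-28297) = 8 - 1*(-1/28297) = 8 + 1/28297 = 226377/28297 ≈ 8.0000)
(V(-65, N) + v(66, -74)) + Q = (I*√2 + (16/21 + 66/(-74))) + 226377/28297 = (I*√2 + (16/21 + 66*(-1/74))) + 226377/28297 = (I*√2 + (16/21 - 33/37)) + 226377/28297 = (I*√2 - 101/777) + 226377/28297 = (-101/777 + I*√2) + 226377/28297 = 173036932/21986769 + I*√2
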